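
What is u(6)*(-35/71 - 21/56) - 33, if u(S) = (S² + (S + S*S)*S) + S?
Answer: -81843/284 ≈ -288.18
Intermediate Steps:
u(S) = S + S² + S*(S + S²) (u(S) = (S² + (S + S²)*S) + S = (S² + S*(S + S²)) + S = S + S² + S*(S + S²))
u(6)*(-35/71 - 21/56) - 33 = (6*(1 + 6² + 2*6))*(-35/71 - 21/56) - 33 = (6*(1 + 36 + 12))*(-35*1/71 - 21*1/56) - 33 = (6*49)*(-35/71 - 3/8) - 33 = 294*(-493/568) - 33 = -72471/284 - 33 = -81843/284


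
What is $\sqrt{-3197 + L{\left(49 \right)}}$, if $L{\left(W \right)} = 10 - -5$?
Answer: $i \sqrt{3182} \approx 56.409 i$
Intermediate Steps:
$L{\left(W \right)} = 15$ ($L{\left(W \right)} = 10 + 5 = 15$)
$\sqrt{-3197 + L{\left(49 \right)}} = \sqrt{-3197 + 15} = \sqrt{-3182} = i \sqrt{3182}$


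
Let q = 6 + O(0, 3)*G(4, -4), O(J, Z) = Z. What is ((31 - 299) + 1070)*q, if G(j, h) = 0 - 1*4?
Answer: -4812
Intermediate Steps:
G(j, h) = -4 (G(j, h) = 0 - 4 = -4)
q = -6 (q = 6 + 3*(-4) = 6 - 12 = -6)
((31 - 299) + 1070)*q = ((31 - 299) + 1070)*(-6) = (-268 + 1070)*(-6) = 802*(-6) = -4812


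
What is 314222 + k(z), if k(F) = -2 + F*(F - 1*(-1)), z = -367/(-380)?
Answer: 45373642149/144400 ≈ 3.1422e+5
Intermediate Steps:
z = 367/380 (z = -367*(-1/380) = 367/380 ≈ 0.96579)
k(F) = -2 + F*(1 + F) (k(F) = -2 + F*(F + 1) = -2 + F*(1 + F))
314222 + k(z) = 314222 + (-2 + 367/380 + (367/380)**2) = 314222 + (-2 + 367/380 + 134689/144400) = 314222 - 14651/144400 = 45373642149/144400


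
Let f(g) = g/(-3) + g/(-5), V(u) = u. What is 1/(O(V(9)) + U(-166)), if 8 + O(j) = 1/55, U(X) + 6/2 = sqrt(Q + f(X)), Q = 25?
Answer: -99660/64133 - 605*sqrt(25545)/64133 ≈ -3.0617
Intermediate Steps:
f(g) = -8*g/15 (f(g) = g*(-1/3) + g*(-1/5) = -g/3 - g/5 = -8*g/15)
U(X) = -3 + sqrt(25 - 8*X/15)
O(j) = -439/55 (O(j) = -8 + 1/55 = -439/55)
1/(O(V(9)) + U(-166)) = 1/(-439/55 + (-3 + sqrt(5625 - 120*(-166))/15)) = 1/(-439/55 + (-3 + sqrt(5625 + 19920)/15)) = 1/(-439/55 + (-3 + sqrt(25545)/15)) = 1/(-604/55 + sqrt(25545)/15)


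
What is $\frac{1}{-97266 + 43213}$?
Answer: $- \frac{1}{54053} \approx -1.85 \cdot 10^{-5}$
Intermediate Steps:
$\frac{1}{-97266 + 43213} = \frac{1}{-54053} = - \frac{1}{54053}$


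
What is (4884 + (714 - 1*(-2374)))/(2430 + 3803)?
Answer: 7972/6233 ≈ 1.2790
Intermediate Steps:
(4884 + (714 - 1*(-2374)))/(2430 + 3803) = (4884 + (714 + 2374))/6233 = (4884 + 3088)*(1/6233) = 7972*(1/6233) = 7972/6233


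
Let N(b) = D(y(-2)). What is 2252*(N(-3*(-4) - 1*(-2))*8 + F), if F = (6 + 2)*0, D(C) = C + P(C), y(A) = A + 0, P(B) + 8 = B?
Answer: -216192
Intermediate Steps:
P(B) = -8 + B
y(A) = A
D(C) = -8 + 2*C (D(C) = C + (-8 + C) = -8 + 2*C)
N(b) = -12 (N(b) = -8 + 2*(-2) = -8 - 4 = -12)
F = 0 (F = 8*0 = 0)
2252*(N(-3*(-4) - 1*(-2))*8 + F) = 2252*(-12*8 + 0) = 2252*(-96 + 0) = 2252*(-96) = -216192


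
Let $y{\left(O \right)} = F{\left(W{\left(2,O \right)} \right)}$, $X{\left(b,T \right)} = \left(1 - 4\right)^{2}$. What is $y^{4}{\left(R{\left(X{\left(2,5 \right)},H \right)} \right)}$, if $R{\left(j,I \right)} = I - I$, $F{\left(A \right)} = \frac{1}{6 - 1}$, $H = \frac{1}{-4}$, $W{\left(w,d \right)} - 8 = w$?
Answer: $\frac{1}{625} \approx 0.0016$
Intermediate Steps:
$W{\left(w,d \right)} = 8 + w$
$X{\left(b,T \right)} = 9$ ($X{\left(b,T \right)} = \left(-3\right)^{2} = 9$)
$H = - \frac{1}{4} \approx -0.25$
$F{\left(A \right)} = \frac{1}{5}$
$R{\left(j,I \right)} = 0$
$y{\left(O \right)} = \frac{1}{5}$
$y^{4}{\left(R{\left(X{\left(2,5 \right)},H \right)} \right)} = \left(\frac{1}{5}\right)^{4} = \frac{1}{625}$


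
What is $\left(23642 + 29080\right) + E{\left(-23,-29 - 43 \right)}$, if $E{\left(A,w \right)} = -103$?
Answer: $52619$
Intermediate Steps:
$\left(23642 + 29080\right) + E{\left(-23,-29 - 43 \right)} = \left(23642 + 29080\right) - 103 = 52722 - 103 = 52619$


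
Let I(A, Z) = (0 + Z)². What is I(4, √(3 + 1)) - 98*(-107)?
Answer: 10490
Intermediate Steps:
I(A, Z) = Z²
I(4, √(3 + 1)) - 98*(-107) = (√(3 + 1))² - 98*(-107) = (√4)² + 10486 = 2² + 10486 = 4 + 10486 = 10490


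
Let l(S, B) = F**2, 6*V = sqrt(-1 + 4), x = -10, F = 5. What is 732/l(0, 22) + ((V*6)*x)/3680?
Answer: 732/25 - sqrt(3)/368 ≈ 29.275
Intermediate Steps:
V = sqrt(3)/6 (V = sqrt(-1 + 4)/6 = sqrt(3)/6 ≈ 0.28868)
l(S, B) = 25 (l(S, B) = 5**2 = 25)
732/l(0, 22) + ((V*6)*x)/3680 = 732/25 + (((sqrt(3)/6)*6)*(-10))/3680 = 732*(1/25) + (sqrt(3)*(-10))*(1/3680) = 732/25 - 10*sqrt(3)*(1/3680) = 732/25 - sqrt(3)/368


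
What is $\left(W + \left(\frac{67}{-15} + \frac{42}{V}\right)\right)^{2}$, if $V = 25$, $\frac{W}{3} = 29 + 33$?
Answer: $\frac{188815081}{5625} \approx 33567.0$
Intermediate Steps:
$W = 186$ ($W = 3 \left(29 + 33\right) = 3 \cdot 62 = 186$)
$\left(W + \left(\frac{67}{-15} + \frac{42}{V}\right)\right)^{2} = \left(186 + \left(\frac{67}{-15} + \frac{42}{25}\right)\right)^{2} = \left(186 + \left(67 \left(- \frac{1}{15}\right) + 42 \cdot \frac{1}{25}\right)\right)^{2} = \left(186 + \left(- \frac{67}{15} + \frac{42}{25}\right)\right)^{2} = \left(186 - \frac{209}{75}\right)^{2} = \left(\frac{13741}{75}\right)^{2} = \frac{188815081}{5625}$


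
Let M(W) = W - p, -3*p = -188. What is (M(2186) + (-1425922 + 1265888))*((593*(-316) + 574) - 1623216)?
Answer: 857469131960/3 ≈ 2.8582e+11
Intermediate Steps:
p = 188/3 (p = -⅓*(-188) = 188/3 ≈ 62.667)
M(W) = -188/3 + W (M(W) = W - 1*188/3 = W - 188/3 = -188/3 + W)
(M(2186) + (-1425922 + 1265888))*((593*(-316) + 574) - 1623216) = ((-188/3 + 2186) + (-1425922 + 1265888))*((593*(-316) + 574) - 1623216) = (6370/3 - 160034)*((-187388 + 574) - 1623216) = -473732*(-186814 - 1623216)/3 = -473732/3*(-1810030) = 857469131960/3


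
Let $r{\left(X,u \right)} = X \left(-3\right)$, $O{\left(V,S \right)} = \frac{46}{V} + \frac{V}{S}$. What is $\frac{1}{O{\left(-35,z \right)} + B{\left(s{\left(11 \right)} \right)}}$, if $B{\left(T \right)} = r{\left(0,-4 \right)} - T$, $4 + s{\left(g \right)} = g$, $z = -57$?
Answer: $- \frac{1995}{15362} \approx -0.12987$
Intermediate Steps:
$s{\left(g \right)} = -4 + g$
$r{\left(X,u \right)} = - 3 X$
$B{\left(T \right)} = - T$ ($B{\left(T \right)} = \left(-3\right) 0 - T = 0 - T = - T$)
$\frac{1}{O{\left(-35,z \right)} + B{\left(s{\left(11 \right)} \right)}} = \frac{1}{\left(\frac{46}{-35} - \frac{35}{-57}\right) - \left(-4 + 11\right)} = \frac{1}{\left(46 \left(- \frac{1}{35}\right) - - \frac{35}{57}\right) - 7} = \frac{1}{\left(- \frac{46}{35} + \frac{35}{57}\right) - 7} = \frac{1}{- \frac{1397}{1995} - 7} = \frac{1}{- \frac{15362}{1995}} = - \frac{1995}{15362}$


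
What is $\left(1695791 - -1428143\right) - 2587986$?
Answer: $535948$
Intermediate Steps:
$\left(1695791 - -1428143\right) - 2587986 = \left(1695791 + 1428143\right) - 2587986 = 3123934 - 2587986 = 535948$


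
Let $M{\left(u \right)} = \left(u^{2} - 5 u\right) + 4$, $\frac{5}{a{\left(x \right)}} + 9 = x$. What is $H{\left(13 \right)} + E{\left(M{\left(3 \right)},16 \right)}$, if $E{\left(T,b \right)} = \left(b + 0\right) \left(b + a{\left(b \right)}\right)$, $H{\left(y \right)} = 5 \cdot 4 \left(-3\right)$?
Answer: $\frac{1452}{7} \approx 207.43$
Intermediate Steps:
$a{\left(x \right)} = \frac{5}{-9 + x}$
$H{\left(y \right)} = -60$ ($H{\left(y \right)} = 20 \left(-3\right) = -60$)
$M{\left(u \right)} = 4 + u^{2} - 5 u$
$E{\left(T,b \right)} = b \left(b + \frac{5}{-9 + b}\right)$ ($E{\left(T,b \right)} = \left(b + 0\right) \left(b + \frac{5}{-9 + b}\right) = b \left(b + \frac{5}{-9 + b}\right)$)
$H{\left(13 \right)} + E{\left(M{\left(3 \right)},16 \right)} = -60 + \frac{16 \left(5 + 16 \left(-9 + 16\right)\right)}{-9 + 16} = -60 + \frac{16 \left(5 + 16 \cdot 7\right)}{7} = -60 + 16 \cdot \frac{1}{7} \left(5 + 112\right) = -60 + 16 \cdot \frac{1}{7} \cdot 117 = -60 + \frac{1872}{7} = \frac{1452}{7}$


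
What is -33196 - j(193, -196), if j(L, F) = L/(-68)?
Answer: -2257135/68 ≈ -33193.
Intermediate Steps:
j(L, F) = -L/68 (j(L, F) = L*(-1/68) = -L/68)
-33196 - j(193, -196) = -33196 - (-1)*193/68 = -33196 - 1*(-193/68) = -33196 + 193/68 = -2257135/68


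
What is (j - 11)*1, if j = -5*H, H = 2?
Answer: -21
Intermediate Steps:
j = -10 (j = -5*2 = -10)
(j - 11)*1 = (-10 - 11)*1 = -21*1 = -21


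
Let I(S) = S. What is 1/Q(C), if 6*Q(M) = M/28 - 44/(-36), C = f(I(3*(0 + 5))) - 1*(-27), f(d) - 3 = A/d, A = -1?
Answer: 7560/2887 ≈ 2.6186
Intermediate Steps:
f(d) = 3 - 1/d
C = 449/15 (C = (3 - 1/(3*(0 + 5))) - 1*(-27) = (3 - 1/(3*5)) + 27 = (3 - 1/15) + 27 = 44/15 + 27 = 449/15 ≈ 29.933)
Q(M) = 11/54 + M/168 (Q(M) = (M/28 - 44/(-36))/6 = (M*(1/28) - 44*(-1/36))/6 = (M/28 + 11/9)/6 = (11/9 + M/28)/6 = 11/54 + M/168)
1/Q(C) = 1/(11/54 + (1/168)*(449/15)) = 1/(11/54 + 449/2520) = 1/(2887/7560) = 7560/2887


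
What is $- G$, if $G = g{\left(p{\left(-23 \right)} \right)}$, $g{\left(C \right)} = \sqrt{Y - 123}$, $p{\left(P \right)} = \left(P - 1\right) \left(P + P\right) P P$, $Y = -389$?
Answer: $- 16 i \sqrt{2} \approx - 22.627 i$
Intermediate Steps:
$p{\left(P \right)} = 2 P^{3} \left(-1 + P\right)$ ($p{\left(P \right)} = \left(-1 + P\right) 2 P P P = 2 P \left(-1 + P\right) P P = 2 P^{2} \left(-1 + P\right) P = 2 P^{3} \left(-1 + P\right)$)
$g{\left(C \right)} = 16 i \sqrt{2}$ ($g{\left(C \right)} = \sqrt{-389 - 123} = \sqrt{-512} = 16 i \sqrt{2}$)
$G = 16 i \sqrt{2} \approx 22.627 i$
$- G = - 16 i \sqrt{2}$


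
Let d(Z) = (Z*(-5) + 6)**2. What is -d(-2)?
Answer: -256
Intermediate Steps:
d(Z) = (6 - 5*Z)**2 (d(Z) = (-5*Z + 6)**2 = (6 - 5*Z)**2)
-d(-2) = -(-6 + 5*(-2))**2 = -(-6 - 10)**2 = -1*(-16)**2 = -1*256 = -256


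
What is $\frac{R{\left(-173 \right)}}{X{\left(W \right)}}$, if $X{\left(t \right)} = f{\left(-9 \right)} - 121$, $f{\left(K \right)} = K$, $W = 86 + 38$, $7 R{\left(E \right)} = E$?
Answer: $\frac{173}{910} \approx 0.19011$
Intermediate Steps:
$R{\left(E \right)} = \frac{E}{7}$
$W = 124$
$X{\left(t \right)} = -130$ ($X{\left(t \right)} = -9 - 121 = -130$)
$\frac{R{\left(-173 \right)}}{X{\left(W \right)}} = \frac{\frac{1}{7} \left(-173\right)}{-130} = \left(- \frac{173}{7}\right) \left(- \frac{1}{130}\right) = \frac{173}{910}$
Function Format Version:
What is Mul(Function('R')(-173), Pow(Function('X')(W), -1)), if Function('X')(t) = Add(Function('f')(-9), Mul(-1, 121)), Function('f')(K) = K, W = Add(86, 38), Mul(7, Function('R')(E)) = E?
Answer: Rational(173, 910) ≈ 0.19011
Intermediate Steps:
Function('R')(E) = Mul(Rational(1, 7), E)
W = 124
Function('X')(t) = -130 (Function('X')(t) = Add(-9, Mul(-1, 121)) = Add(-9, -121) = -130)
Mul(Function('R')(-173), Pow(Function('X')(W), -1)) = Mul(Mul(Rational(1, 7), -173), Pow(-130, -1)) = Mul(Rational(-173, 7), Rational(-1, 130)) = Rational(173, 910)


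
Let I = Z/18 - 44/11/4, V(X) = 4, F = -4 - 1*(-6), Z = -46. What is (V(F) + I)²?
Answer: 16/81 ≈ 0.19753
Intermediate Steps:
F = 2 (F = -4 + 6 = 2)
I = -32/9 (I = -46/18 - 44/11/4 = -46*1/18 - 44*1/11*(¼) = -23/9 - 4*¼ = -23/9 - 1 = -32/9 ≈ -3.5556)
(V(F) + I)² = (4 - 32/9)² = (4/9)² = 16/81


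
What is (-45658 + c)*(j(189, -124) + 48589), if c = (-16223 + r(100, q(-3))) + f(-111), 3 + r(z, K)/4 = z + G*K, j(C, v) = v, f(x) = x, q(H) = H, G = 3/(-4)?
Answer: -2985201675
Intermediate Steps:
G = -¾ (G = 3*(-¼) = -¾ ≈ -0.75000)
r(z, K) = -12 - 3*K + 4*z (r(z, K) = -12 + 4*(z - 3*K/4) = -12 + (-3*K + 4*z) = -12 - 3*K + 4*z)
c = -15937 (c = (-16223 + (-12 - 3*(-3) + 4*100)) - 111 = (-16223 + (-12 + 9 + 400)) - 111 = (-16223 + 397) - 111 = -15826 - 111 = -15937)
(-45658 + c)*(j(189, -124) + 48589) = (-45658 - 15937)*(-124 + 48589) = -61595*48465 = -2985201675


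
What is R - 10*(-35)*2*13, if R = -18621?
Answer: -9521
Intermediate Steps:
R - 10*(-35)*2*13 = -18621 - 10*(-35)*2*13 = -18621 - (-350)*26 = -18621 - 1*(-9100) = -18621 + 9100 = -9521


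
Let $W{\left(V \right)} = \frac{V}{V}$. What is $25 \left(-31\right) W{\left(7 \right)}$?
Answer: $-775$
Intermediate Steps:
$W{\left(V \right)} = 1$
$25 \left(-31\right) W{\left(7 \right)} = 25 \left(-31\right) 1 = \left(-775\right) 1 = -775$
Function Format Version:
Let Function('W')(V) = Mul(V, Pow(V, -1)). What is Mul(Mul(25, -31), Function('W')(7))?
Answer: -775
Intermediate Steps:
Function('W')(V) = 1
Mul(Mul(25, -31), Function('W')(7)) = Mul(Mul(25, -31), 1) = Mul(-775, 1) = -775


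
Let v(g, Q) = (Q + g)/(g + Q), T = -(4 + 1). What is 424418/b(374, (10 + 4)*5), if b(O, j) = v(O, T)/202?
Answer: 85732436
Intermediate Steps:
T = -5 (T = -1*5 = -5)
v(g, Q) = 1 (v(g, Q) = (Q + g)/(Q + g) = 1)
b(O, j) = 1/202
424418/b(374, (10 + 4)*5) = 424418/(1/202) = 424418*202 = 85732436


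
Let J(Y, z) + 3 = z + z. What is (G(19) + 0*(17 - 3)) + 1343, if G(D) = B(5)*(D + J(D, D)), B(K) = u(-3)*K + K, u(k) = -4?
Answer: 533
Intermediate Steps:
J(Y, z) = -3 + 2*z (J(Y, z) = -3 + (z + z) = -3 + 2*z)
B(K) = -3*K (B(K) = -4*K + K = -3*K)
G(D) = 45 - 45*D (G(D) = (-3*5)*(D + (-3 + 2*D)) = -15*(-3 + 3*D) = 45 - 45*D)
(G(19) + 0*(17 - 3)) + 1343 = ((45 - 45*19) + 0*(17 - 3)) + 1343 = ((45 - 855) + 0*14) + 1343 = (-810 + 0) + 1343 = -810 + 1343 = 533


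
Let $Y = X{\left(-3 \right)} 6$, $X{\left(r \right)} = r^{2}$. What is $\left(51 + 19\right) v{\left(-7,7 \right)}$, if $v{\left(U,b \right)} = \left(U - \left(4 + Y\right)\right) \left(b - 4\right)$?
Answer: $-13650$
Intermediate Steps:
$Y = 54$ ($Y = \left(-3\right)^{2} \cdot 6 = 9 \cdot 6 = 54$)
$v{\left(U,b \right)} = \left(-58 + U\right) \left(-4 + b\right)$ ($v{\left(U,b \right)} = \left(U - 58\right) \left(b - 4\right) = \left(U - 58\right) \left(-4 + b\right) = \left(-58 + U\right) \left(-4 + b\right)$)
$\left(51 + 19\right) v{\left(-7,7 \right)} = \left(51 + 19\right) \left(232 - 406 - -28 - 49\right) = 70 \left(232 - 406 + 28 - 49\right) = 70 \left(-195\right) = -13650$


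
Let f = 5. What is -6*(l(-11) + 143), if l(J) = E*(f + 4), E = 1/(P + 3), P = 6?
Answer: -864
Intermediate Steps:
E = 1/9 (E = 1/(6 + 3) = 1/9 ≈ 0.11111)
l(J) = 1 (l(J) = (5 + 4)/9 = (1/9)*9 = 1)
-6*(l(-11) + 143) = -6*(1 + 143) = -6*144 = -864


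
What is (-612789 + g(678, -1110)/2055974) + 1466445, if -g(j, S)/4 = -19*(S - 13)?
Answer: 877547227798/1027987 ≈ 8.5366e+5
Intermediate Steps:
g(j, S) = -988 + 76*S (g(j, S) = -(-76)*(S - 13) = -(-76)*(-13 + S) = -4*(247 - 19*S) = -988 + 76*S)
(-612789 + g(678, -1110)/2055974) + 1466445 = (-612789 + (-988 + 76*(-1110))/2055974) + 1466445 = (-612789 + (-988 - 84360)*(1/2055974)) + 1466445 = (-612789 - 85348*1/2055974) + 1466445 = (-612789 - 42674/1027987) + 1466445 = -629939168417/1027987 + 1466445 = 877547227798/1027987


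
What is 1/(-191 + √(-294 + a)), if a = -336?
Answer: -191/37111 - 3*I*√70/37111 ≈ -0.0051467 - 0.00067634*I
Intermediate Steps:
1/(-191 + √(-294 + a)) = 1/(-191 + √(-294 - 336)) = 1/(-191 + √(-630)) = 1/(-191 + 3*I*√70)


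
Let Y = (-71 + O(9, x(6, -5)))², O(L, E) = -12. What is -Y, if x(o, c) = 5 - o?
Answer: -6889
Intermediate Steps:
Y = 6889 (Y = (-71 - 12)² = (-83)² = 6889)
-Y = -1*6889 = -6889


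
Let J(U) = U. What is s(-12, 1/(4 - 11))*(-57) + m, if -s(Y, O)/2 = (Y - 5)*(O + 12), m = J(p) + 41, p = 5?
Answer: -160532/7 ≈ -22933.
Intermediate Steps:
m = 46 (m = 5 + 41 = 46)
s(Y, O) = -2*(-5 + Y)*(12 + O) (s(Y, O) = -2*(Y - 5)*(O + 12) = -2*(-5 + Y)*(12 + O))
s(-12, 1/(4 - 11))*(-57) + m = (120 - 24*(-12) + 10/(4 - 11) - 2*(-12)/(4 - 11))*(-57) + 46 = (120 + 288 + 10/(-7) - 2*(-12)/(-7))*(-57) + 46 = (120 + 288 + 10*(-⅐) - 2*(-⅐)*(-12))*(-57) + 46 = (120 + 288 - 10/7 - 24/7)*(-57) + 46 = (2822/7)*(-57) + 46 = -160854/7 + 46 = -160532/7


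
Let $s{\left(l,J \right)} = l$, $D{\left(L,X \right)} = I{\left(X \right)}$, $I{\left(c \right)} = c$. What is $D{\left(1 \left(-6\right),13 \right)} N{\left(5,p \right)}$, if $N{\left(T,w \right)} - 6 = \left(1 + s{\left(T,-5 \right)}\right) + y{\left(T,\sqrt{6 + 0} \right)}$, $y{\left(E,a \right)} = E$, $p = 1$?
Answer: $221$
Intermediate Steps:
$D{\left(L,X \right)} = X$
$N{\left(T,w \right)} = 7 + 2 T$ ($N{\left(T,w \right)} = 6 + \left(\left(1 + T\right) + T\right) = 6 + \left(1 + 2 T\right) = 7 + 2 T$)
$D{\left(1 \left(-6\right),13 \right)} N{\left(5,p \right)} = 13 \left(7 + 2 \cdot 5\right) = 13 \left(7 + 10\right) = 13 \cdot 17 = 221$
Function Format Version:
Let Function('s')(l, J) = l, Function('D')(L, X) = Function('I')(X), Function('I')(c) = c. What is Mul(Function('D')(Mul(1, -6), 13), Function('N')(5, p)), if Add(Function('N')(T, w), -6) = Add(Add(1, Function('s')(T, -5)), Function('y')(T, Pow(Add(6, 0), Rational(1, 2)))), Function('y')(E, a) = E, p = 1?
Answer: 221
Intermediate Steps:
Function('D')(L, X) = X
Function('N')(T, w) = Add(7, Mul(2, T)) (Function('N')(T, w) = Add(6, Add(Add(1, T), T)) = Add(6, Add(1, Mul(2, T))) = Add(7, Mul(2, T)))
Mul(Function('D')(Mul(1, -6), 13), Function('N')(5, p)) = Mul(13, Add(7, Mul(2, 5))) = Mul(13, Add(7, 10)) = Mul(13, 17) = 221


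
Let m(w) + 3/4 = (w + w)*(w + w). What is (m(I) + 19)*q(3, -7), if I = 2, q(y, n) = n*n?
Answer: 6713/4 ≈ 1678.3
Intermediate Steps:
q(y, n) = n**2
m(w) = -3/4 + 4*w**2 (m(w) = -3/4 + (w + w)*(w + w) = -3/4 + (2*w)*(2*w) = -3/4 + 4*w**2)
(m(I) + 19)*q(3, -7) = ((-3/4 + 4*2**2) + 19)*(-7)**2 = ((-3/4 + 4*4) + 19)*49 = ((-3/4 + 16) + 19)*49 = (61/4 + 19)*49 = (137/4)*49 = 6713/4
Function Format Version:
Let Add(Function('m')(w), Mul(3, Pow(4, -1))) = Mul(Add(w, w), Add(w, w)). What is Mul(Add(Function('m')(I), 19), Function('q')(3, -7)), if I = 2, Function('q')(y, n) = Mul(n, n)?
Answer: Rational(6713, 4) ≈ 1678.3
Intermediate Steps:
Function('q')(y, n) = Pow(n, 2)
Function('m')(w) = Add(Rational(-3, 4), Mul(4, Pow(w, 2))) (Function('m')(w) = Add(Rational(-3, 4), Mul(Add(w, w), Add(w, w))) = Add(Rational(-3, 4), Mul(Mul(2, w), Mul(2, w))) = Add(Rational(-3, 4), Mul(4, Pow(w, 2))))
Mul(Add(Function('m')(I), 19), Function('q')(3, -7)) = Mul(Add(Add(Rational(-3, 4), Mul(4, Pow(2, 2))), 19), Pow(-7, 2)) = Mul(Add(Add(Rational(-3, 4), Mul(4, 4)), 19), 49) = Mul(Add(Add(Rational(-3, 4), 16), 19), 49) = Mul(Add(Rational(61, 4), 19), 49) = Mul(Rational(137, 4), 49) = Rational(6713, 4)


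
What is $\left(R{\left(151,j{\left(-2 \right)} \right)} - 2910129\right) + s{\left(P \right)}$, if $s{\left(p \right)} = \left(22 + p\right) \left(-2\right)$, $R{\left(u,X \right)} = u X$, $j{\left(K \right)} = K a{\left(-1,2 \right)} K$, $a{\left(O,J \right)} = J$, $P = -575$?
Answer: $-2907815$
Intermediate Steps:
$j{\left(K \right)} = 2 K^{2}$ ($j{\left(K \right)} = K 2 K = 2 K K = 2 K^{2}$)
$R{\left(u,X \right)} = X u$
$s{\left(p \right)} = -44 - 2 p$
$\left(R{\left(151,j{\left(-2 \right)} \right)} - 2910129\right) + s{\left(P \right)} = \left(2 \left(-2\right)^{2} \cdot 151 - 2910129\right) - -1106 = \left(2 \cdot 4 \cdot 151 - 2910129\right) + \left(-44 + 1150\right) = \left(8 \cdot 151 - 2910129\right) + 1106 = \left(1208 - 2910129\right) + 1106 = -2908921 + 1106 = -2907815$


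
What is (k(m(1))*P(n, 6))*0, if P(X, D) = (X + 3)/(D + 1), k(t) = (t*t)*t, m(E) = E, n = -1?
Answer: 0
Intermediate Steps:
k(t) = t**3 (k(t) = t**2*t = t**3)
P(X, D) = (3 + X)/(1 + D)
(k(m(1))*P(n, 6))*0 = (1**3*((3 - 1)/(1 + 6)))*0 = (1*(2/7))*0 = (2/7)*0 = 0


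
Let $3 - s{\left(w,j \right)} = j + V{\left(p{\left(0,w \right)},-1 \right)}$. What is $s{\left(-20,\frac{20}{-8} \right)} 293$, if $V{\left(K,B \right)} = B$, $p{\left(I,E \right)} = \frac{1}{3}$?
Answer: $\frac{3809}{2} \approx 1904.5$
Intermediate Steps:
$p{\left(I,E \right)} = \frac{1}{3}$
$s{\left(w,j \right)} = 4 - j$ ($s{\left(w,j \right)} = 3 - \left(j - 1\right) = 3 - \left(-1 + j\right) = 4 - j$)
$s{\left(-20,\frac{20}{-8} \right)} 293 = \left(4 - \frac{20}{-8}\right) 293 = \left(4 - 20 \left(- \frac{1}{8}\right)\right) 293 = \left(4 - - \frac{5}{2}\right) 293 = \left(4 + \frac{5}{2}\right) 293 = \frac{13}{2} \cdot 293 = \frac{3809}{2}$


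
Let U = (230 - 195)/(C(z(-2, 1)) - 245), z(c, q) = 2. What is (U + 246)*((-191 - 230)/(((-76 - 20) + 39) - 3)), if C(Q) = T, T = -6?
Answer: 25980331/15060 ≈ 1725.1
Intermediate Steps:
C(Q) = -6
U = -35/251 (U = (230 - 195)/(-6 - 245) = 35/(-251) = 35*(-1/251) = -35/251 ≈ -0.13944)
(U + 246)*((-191 - 230)/(((-76 - 20) + 39) - 3)) = (-35/251 + 246)*((-191 - 230)/(((-76 - 20) + 39) - 3)) = 61711*(-421/((-96 + 39) - 3))/251 = 61711*(-421/(-57 - 3))/251 = 61711*(-421/(-60))/251 = 61711*(-421*(-1/60))/251 = (61711/251)*(421/60) = 25980331/15060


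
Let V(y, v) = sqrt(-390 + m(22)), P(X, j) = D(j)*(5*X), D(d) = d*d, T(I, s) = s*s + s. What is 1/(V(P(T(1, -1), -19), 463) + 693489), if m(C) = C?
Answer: 693489/480926993489 - 4*I*sqrt(23)/480926993489 ≈ 1.442e-6 - 3.9888e-11*I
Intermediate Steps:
T(I, s) = s + s**2 (T(I, s) = s**2 + s = s + s**2)
D(d) = d**2
P(X, j) = 5*X*j**2 (P(X, j) = j**2*(5*X) = 5*X*j**2)
V(y, v) = 4*I*sqrt(23) (V(y, v) = sqrt(-390 + 22) = sqrt(-368) = 4*I*sqrt(23))
1/(V(P(T(1, -1), -19), 463) + 693489) = 1/(4*I*sqrt(23) + 693489) = 1/(693489 + 4*I*sqrt(23))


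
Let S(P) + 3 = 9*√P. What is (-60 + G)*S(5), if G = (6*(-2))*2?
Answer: 252 - 756*√5 ≈ -1438.5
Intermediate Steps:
S(P) = -3 + 9*√P
G = -24 (G = -12*2 = -24)
(-60 + G)*S(5) = (-60 - 24)*(-3 + 9*√5) = -84*(-3 + 9*√5) = 252 - 756*√5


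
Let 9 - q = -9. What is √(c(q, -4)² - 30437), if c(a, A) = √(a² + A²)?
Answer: I*√30097 ≈ 173.48*I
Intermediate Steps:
q = 18 (q = 9 - 1*(-9) = 9 + 9 = 18)
c(a, A) = √(A² + a²)
√(c(q, -4)² - 30437) = √((√((-4)² + 18²))² - 30437) = √((√(16 + 324))² - 30437) = √((√340)² - 30437) = √((2*√85)² - 30437) = √(340 - 30437) = √(-30097) = I*√30097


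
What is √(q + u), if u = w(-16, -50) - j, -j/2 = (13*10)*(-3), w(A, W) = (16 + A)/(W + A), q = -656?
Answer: 2*I*√359 ≈ 37.895*I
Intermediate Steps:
w(A, W) = (16 + A)/(A + W)
j = 780 (j = -2*13*10*(-3) = -260*(-3) = -2*(-390) = 780)
u = -780 (u = (16 - 16)/(-16 - 50) - 1*780 = 0/(-66) - 780 = -1/66*0 - 780 = 0 - 780 = -780)
√(q + u) = √(-656 - 780) = √(-1436) = 2*I*√359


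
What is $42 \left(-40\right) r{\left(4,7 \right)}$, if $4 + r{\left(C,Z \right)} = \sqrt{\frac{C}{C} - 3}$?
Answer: $6720 - 1680 i \sqrt{2} \approx 6720.0 - 2375.9 i$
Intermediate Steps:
$r{\left(C,Z \right)} = -4 + i \sqrt{2}$ ($r{\left(C,Z \right)} = -4 + \sqrt{\frac{C}{C} - 3} = -4 + \sqrt{1 - 3} = -4 + \sqrt{-2} = -4 + i \sqrt{2}$)
$42 \left(-40\right) r{\left(4,7 \right)} = 42 \left(-40\right) \left(-4 + i \sqrt{2}\right) = - 1680 \left(-4 + i \sqrt{2}\right) = 6720 - 1680 i \sqrt{2}$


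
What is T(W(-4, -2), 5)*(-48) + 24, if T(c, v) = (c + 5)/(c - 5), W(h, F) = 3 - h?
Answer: -264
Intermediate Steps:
T(c, v) = (5 + c)/(-5 + c)
T(W(-4, -2), 5)*(-48) + 24 = ((5 + (3 - 1*(-4)))/(-5 + (3 - 1*(-4))))*(-48) + 24 = ((5 + (3 + 4))/(-5 + (3 + 4)))*(-48) + 24 = ((5 + 7)/(-5 + 7))*(-48) + 24 = (12/2)*(-48) + 24 = ((½)*12)*(-48) + 24 = 6*(-48) + 24 = -288 + 24 = -264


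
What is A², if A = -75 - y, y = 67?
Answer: 20164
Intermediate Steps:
A = -142 (A = -75 - 1*67 = -75 - 67 = -142)
A² = (-142)² = 20164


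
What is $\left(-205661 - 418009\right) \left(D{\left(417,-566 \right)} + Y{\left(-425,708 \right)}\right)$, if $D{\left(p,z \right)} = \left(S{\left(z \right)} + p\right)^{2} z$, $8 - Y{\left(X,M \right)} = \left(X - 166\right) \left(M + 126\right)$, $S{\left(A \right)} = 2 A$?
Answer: $180153595604160$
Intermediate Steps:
$Y{\left(X,M \right)} = 8 - \left(-166 + X\right) \left(126 + M\right)$ ($Y{\left(X,M \right)} = 8 - \left(X - 166\right) \left(M + 126\right) = 8 - \left(-166 + X\right) \left(126 + M\right)$)
$D{\left(p,z \right)} = z \left(p + 2 z\right)^{2}$ ($D{\left(p,z \right)} = \left(2 z + p\right)^{2} z = \left(p + 2 z\right)^{2} z = z \left(p + 2 z\right)^{2}$)
$\left(-205661 - 418009\right) \left(D{\left(417,-566 \right)} + Y{\left(-425,708 \right)}\right) = \left(-205661 - 418009\right) \left(- 566 \left(417 + 2 \left(-566\right)\right)^{2} + \left(20924 - -53550 + 166 \cdot 708 - 708 \left(-425\right)\right)\right) = - 623670 \left(- 566 \left(417 - 1132\right)^{2} + \left(20924 + 53550 + 117528 + 300900\right)\right) = - 623670 \left(- 566 \left(-715\right)^{2} + 492902\right) = - 623670 \left(\left(-566\right) 511225 + 492902\right) = - 623670 \left(-289353350 + 492902\right) = \left(-623670\right) \left(-288860448\right) = 180153595604160$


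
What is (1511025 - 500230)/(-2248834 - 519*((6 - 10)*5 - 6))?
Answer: -202159/447068 ≈ -0.45219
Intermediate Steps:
(1511025 - 500230)/(-2248834 - 519*((6 - 10)*5 - 6)) = 1010795/(-2248834 - 519*(-4*5 - 6)) = 1010795/(-2248834 - 519*(-20 - 6)) = 1010795/(-2248834 - 519*(-26)) = 1010795/(-2248834 + 13494) = 1010795/(-2235340) = 1010795*(-1/2235340) = -202159/447068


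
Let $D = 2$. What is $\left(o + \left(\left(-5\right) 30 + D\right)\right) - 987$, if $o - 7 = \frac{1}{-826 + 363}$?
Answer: $- \frac{522265}{463} \approx -1128.0$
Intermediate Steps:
$o = \frac{3240}{463}$ ($o = 7 + \frac{1}{-826 + 363} = 7 + \frac{1}{-463} = 7 - \frac{1}{463} = \frac{3240}{463} \approx 6.9978$)
$\left(o + \left(\left(-5\right) 30 + D\right)\right) - 987 = \left(\frac{3240}{463} + \left(\left(-5\right) 30 + 2\right)\right) - 987 = \left(\frac{3240}{463} + \left(-150 + 2\right)\right) - 987 = \left(\frac{3240}{463} - 148\right) - 987 = - \frac{65284}{463} - 987 = - \frac{522265}{463}$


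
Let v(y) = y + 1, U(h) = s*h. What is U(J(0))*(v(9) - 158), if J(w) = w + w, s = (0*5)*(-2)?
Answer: 0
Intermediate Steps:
s = 0 (s = 0*(-2) = 0)
J(w) = 2*w
U(h) = 0 (U(h) = 0*h = 0)
v(y) = 1 + y
U(J(0))*(v(9) - 158) = 0*((1 + 9) - 158) = 0*(10 - 158) = 0*(-148) = 0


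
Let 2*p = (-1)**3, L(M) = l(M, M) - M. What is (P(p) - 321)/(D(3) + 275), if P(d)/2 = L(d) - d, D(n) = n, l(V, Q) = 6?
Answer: -307/278 ≈ -1.1043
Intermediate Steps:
L(M) = 6 - M
p = -1/2 (p = (1/2)*(-1)**3 = (1/2)*(-1) = -1/2 ≈ -0.50000)
P(d) = 12 - 4*d (P(d) = 2*((6 - d) - d) = 2*(6 - 2*d) = 12 - 4*d)
(P(p) - 321)/(D(3) + 275) = ((12 - 4*(-1/2)) - 321)/(3 + 275) = ((12 + 2) - 321)/278 = (14 - 321)*(1/278) = -307*1/278 = -307/278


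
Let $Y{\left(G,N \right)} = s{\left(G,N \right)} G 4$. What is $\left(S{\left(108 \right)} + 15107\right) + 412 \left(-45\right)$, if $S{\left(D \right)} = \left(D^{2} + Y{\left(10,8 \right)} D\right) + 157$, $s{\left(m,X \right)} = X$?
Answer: $42948$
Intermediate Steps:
$Y{\left(G,N \right)} = 4 G N$ ($Y{\left(G,N \right)} = N G 4 = G N 4 = 4 G N$)
$S{\left(D \right)} = 157 + D^{2} + 320 D$ ($S{\left(D \right)} = \left(D^{2} + 4 \cdot 10 \cdot 8 D\right) + 157 = \left(D^{2} + 320 D\right) + 157 = 157 + D^{2} + 320 D$)
$\left(S{\left(108 \right)} + 15107\right) + 412 \left(-45\right) = \left(\left(157 + 108^{2} + 320 \cdot 108\right) + 15107\right) + 412 \left(-45\right) = \left(\left(157 + 11664 + 34560\right) + 15107\right) - 18540 = \left(46381 + 15107\right) - 18540 = 61488 - 18540 = 42948$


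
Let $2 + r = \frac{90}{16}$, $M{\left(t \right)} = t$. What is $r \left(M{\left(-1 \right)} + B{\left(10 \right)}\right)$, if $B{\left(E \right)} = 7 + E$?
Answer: $58$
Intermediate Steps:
$r = \frac{29}{8}$ ($r = -2 + \frac{90}{16} = -2 + 90 \cdot \frac{1}{16} = -2 + \frac{45}{8} = \frac{29}{8} \approx 3.625$)
$r \left(M{\left(-1 \right)} + B{\left(10 \right)}\right) = \frac{29 \left(-1 + \left(7 + 10\right)\right)}{8} = \frac{29 \left(-1 + 17\right)}{8} = \frac{29}{8} \cdot 16 = 58$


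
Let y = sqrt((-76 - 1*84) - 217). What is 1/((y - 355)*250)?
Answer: -71/6320100 - I*sqrt(377)/31600500 ≈ -1.1234e-5 - 6.1444e-7*I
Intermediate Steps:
y = I*sqrt(377) (y = sqrt((-76 - 84) - 217) = sqrt(-160 - 217) = sqrt(-377) = I*sqrt(377) ≈ 19.417*I)
1/((y - 355)*250) = 1/((I*sqrt(377) - 355)*250) = 1/((-355 + I*sqrt(377))*250) = 1/(-88750 + 250*I*sqrt(377))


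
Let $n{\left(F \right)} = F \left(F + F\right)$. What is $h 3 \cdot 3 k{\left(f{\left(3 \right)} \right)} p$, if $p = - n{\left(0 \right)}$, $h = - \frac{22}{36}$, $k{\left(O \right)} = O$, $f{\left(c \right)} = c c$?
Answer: $0$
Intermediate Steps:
$f{\left(c \right)} = c^{2}$
$n{\left(F \right)} = 2 F^{2}$ ($n{\left(F \right)} = F 2 F = 2 F^{2}$)
$h = - \frac{11}{18}$ ($h = \left(-22\right) \frac{1}{36} = - \frac{11}{18} \approx -0.61111$)
$p = 0$ ($p = - 2 \cdot 0^{2} = - 2 \cdot 0 = \left(-1\right) 0 = 0$)
$h 3 \cdot 3 k{\left(f{\left(3 \right)} \right)} p = - \frac{11 \cdot 3 \cdot 3 \cdot 3^{2}}{18} \cdot 0 = - \frac{11 \cdot 9 \cdot 9}{18} \cdot 0 = \left(- \frac{11}{18}\right) 81 \cdot 0 = \left(- \frac{99}{2}\right) 0 = 0$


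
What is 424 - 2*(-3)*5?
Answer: 454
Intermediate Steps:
424 - 2*(-3)*5 = 424 - (-6)*5 = 424 - 1*(-30) = 424 + 30 = 454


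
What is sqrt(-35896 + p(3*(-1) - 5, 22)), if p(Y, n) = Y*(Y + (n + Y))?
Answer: 2*I*sqrt(8986) ≈ 189.59*I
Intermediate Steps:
p(Y, n) = Y*(n + 2*Y) (p(Y, n) = Y*(Y + (Y + n)) = Y*(n + 2*Y))
sqrt(-35896 + p(3*(-1) - 5, 22)) = sqrt(-35896 + (3*(-1) - 5)*(22 + 2*(3*(-1) - 5))) = sqrt(-35896 + (-3 - 5)*(22 + 2*(-3 - 5))) = sqrt(-35896 - 8*(22 + 2*(-8))) = sqrt(-35896 - 8*(22 - 16)) = sqrt(-35896 - 8*6) = sqrt(-35896 - 48) = sqrt(-35944) = 2*I*sqrt(8986)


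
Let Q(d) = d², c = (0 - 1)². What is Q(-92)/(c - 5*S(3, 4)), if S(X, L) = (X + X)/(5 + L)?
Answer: -25392/7 ≈ -3627.4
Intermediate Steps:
S(X, L) = 2*X/(5 + L) (S(X, L) = (2*X)/(5 + L) = 2*X/(5 + L))
c = 1 (c = (-1)² = 1)
Q(-92)/(c - 5*S(3, 4)) = (-92)²/(1 - 10*3/(5 + 4)) = 8464/(1 - 10*3/9) = 8464/(1 - 5*⅔) = 8464/(1 - 10/3) = 8464/(-7/3) = -3/7*8464 = -25392/7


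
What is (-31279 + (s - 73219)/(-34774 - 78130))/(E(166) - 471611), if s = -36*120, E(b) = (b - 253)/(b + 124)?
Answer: 1605203035/24203091916 ≈ 0.066322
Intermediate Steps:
E(b) = (-253 + b)/(124 + b)
s = -4320
(-31279 + (s - 73219)/(-34774 - 78130))/(E(166) - 471611) = (-31279 + (-4320 - 73219)/(-34774 - 78130))/((-253 + 166)/(124 + 166) - 471611) = (-31279 - 77539/(-112904))/(-87/290 - 471611) = (-31279 - 77539*(-1/112904))/((1/290)*(-87) - 471611) = (-31279 + 7049/10264)/(-3/10 - 471611) = -321040607/(10264*(-4716113/10)) = -321040607/10264*(-10/4716113) = 1605203035/24203091916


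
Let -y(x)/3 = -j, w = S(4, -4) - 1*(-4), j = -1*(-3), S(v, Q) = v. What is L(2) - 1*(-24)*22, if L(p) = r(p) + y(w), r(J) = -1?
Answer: 536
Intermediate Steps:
j = 3
w = 8 (w = 4 - 1*(-4) = 4 + 4 = 8)
y(x) = 9 (y(x) = -(-3)*3 = -3*(-3) = 9)
L(p) = 8 (L(p) = -1 + 9 = 8)
L(2) - 1*(-24)*22 = 8 - 1*(-24)*22 = 8 + 24*22 = 8 + 528 = 536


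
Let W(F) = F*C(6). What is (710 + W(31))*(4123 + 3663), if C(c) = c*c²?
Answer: 57663116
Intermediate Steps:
C(c) = c³
W(F) = 216*F (W(F) = F*6³ = F*216 = 216*F)
(710 + W(31))*(4123 + 3663) = (710 + 216*31)*(4123 + 3663) = (710 + 6696)*7786 = 7406*7786 = 57663116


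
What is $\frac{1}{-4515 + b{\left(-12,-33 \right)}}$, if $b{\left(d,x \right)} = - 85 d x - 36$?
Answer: $- \frac{1}{38211} \approx -2.617 \cdot 10^{-5}$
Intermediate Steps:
$b{\left(d,x \right)} = -36 - 85 d x$ ($b{\left(d,x \right)} = - 85 d x - 36 = -36 - 85 d x$)
$\frac{1}{-4515 + b{\left(-12,-33 \right)}} = \frac{1}{-4515 - \left(36 - -33660\right)} = \frac{1}{-4515 - 33696} = \frac{1}{-38211} = - \frac{1}{38211}$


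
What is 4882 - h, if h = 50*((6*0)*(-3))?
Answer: 4882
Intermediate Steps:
h = 0 (h = 50*(0*(-3)) = 50*0 = 0)
4882 - h = 4882 - 1*0 = 4882 + 0 = 4882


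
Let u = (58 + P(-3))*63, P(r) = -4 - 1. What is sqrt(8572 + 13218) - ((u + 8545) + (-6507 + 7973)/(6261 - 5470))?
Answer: -9401710/791 + sqrt(21790) ≈ -11738.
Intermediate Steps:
P(r) = -5
u = 3339 (u = (58 - 5)*63 = 53*63 = 3339)
sqrt(8572 + 13218) - ((u + 8545) + (-6507 + 7973)/(6261 - 5470)) = sqrt(8572 + 13218) - ((3339 + 8545) + (-6507 + 7973)/(6261 - 5470)) = sqrt(21790) - (11884 + 1466/791) = sqrt(21790) - 1*9401710/791 = sqrt(21790) - 9401710/791 = -9401710/791 + sqrt(21790)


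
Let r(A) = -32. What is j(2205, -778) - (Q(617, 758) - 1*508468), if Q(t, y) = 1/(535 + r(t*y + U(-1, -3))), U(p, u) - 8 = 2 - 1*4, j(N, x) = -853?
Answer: 255330344/503 ≈ 5.0762e+5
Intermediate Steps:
U(p, u) = 6 (U(p, u) = 8 + (2 - 1*4) = 8 + (2 - 4) = 8 - 2 = 6)
Q(t, y) = 1/503 (Q(t, y) = 1/(535 - 32) = 1/503)
j(2205, -778) - (Q(617, 758) - 1*508468) = -853 - (1/503 - 1*508468) = -853 - (1/503 - 508468) = -853 - 1*(-255759403/503) = -853 + 255759403/503 = 255330344/503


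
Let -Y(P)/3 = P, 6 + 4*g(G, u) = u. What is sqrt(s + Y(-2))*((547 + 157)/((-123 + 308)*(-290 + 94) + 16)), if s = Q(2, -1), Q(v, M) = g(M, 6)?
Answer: -176*sqrt(6)/9061 ≈ -0.047579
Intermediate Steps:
g(G, u) = -3/2 + u/4
Q(v, M) = 0 (Q(v, M) = -3/2 + (1/4)*6 = -3/2 + 3/2 = 0)
Y(P) = -3*P
s = 0
sqrt(s + Y(-2))*((547 + 157)/((-123 + 308)*(-290 + 94) + 16)) = sqrt(0 - 3*(-2))*((547 + 157)/((-123 + 308)*(-290 + 94) + 16)) = sqrt(0 + 6)*(704/(185*(-196) + 16)) = sqrt(6)*(704/(-36260 + 16)) = sqrt(6)*(704/(-36244)) = sqrt(6)*(704*(-1/36244)) = sqrt(6)*(-176/9061) = -176*sqrt(6)/9061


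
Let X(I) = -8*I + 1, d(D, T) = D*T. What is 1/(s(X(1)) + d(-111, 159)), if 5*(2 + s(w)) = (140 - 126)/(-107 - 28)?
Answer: -675/11914439 ≈ -5.6654e-5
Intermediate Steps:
X(I) = 1 - 8*I
s(w) = -1364/675 (s(w) = -2 + ((140 - 126)/(-107 - 28))/5 = -2 + (14/(-135))/5 = -2 + (14*(-1/135))/5 = -2 + (⅕)*(-14/135) = -2 - 14/675 = -1364/675)
1/(s(X(1)) + d(-111, 159)) = 1/(-1364/675 - 111*159) = 1/(-1364/675 - 17649) = 1/(-11914439/675) = -675/11914439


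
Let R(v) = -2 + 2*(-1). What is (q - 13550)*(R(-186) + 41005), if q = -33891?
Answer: -1945128441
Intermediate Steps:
R(v) = -4 (R(v) = -2 - 2 = -4)
(q - 13550)*(R(-186) + 41005) = (-33891 - 13550)*(-4 + 41005) = -47441*41001 = -1945128441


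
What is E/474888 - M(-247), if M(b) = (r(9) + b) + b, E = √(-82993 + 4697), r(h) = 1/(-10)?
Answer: 4941/10 + I*√19574/237444 ≈ 494.1 + 0.00058922*I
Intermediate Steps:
r(h) = -⅒
E = 2*I*√19574 (E = √(-78296) = 2*I*√19574 ≈ 279.81*I)
M(b) = -⅒ + 2*b (M(b) = (-⅒ + b) + b = -⅒ + 2*b)
E/474888 - M(-247) = (2*I*√19574)/474888 - (-⅒ + 2*(-247)) = (2*I*√19574)*(1/474888) - (-⅒ - 494) = I*√19574/237444 - 1*(-4941/10) = I*√19574/237444 + 4941/10 = 4941/10 + I*√19574/237444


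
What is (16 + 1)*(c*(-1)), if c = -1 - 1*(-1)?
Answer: 0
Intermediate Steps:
c = 0 (c = -1 + 1 = 0)
(16 + 1)*(c*(-1)) = (16 + 1)*(0*(-1)) = 17*0 = 0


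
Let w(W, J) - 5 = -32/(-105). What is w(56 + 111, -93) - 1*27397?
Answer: -2876128/105 ≈ -27392.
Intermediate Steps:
w(W, J) = 557/105 (w(W, J) = 5 - 32/(-105) = 5 - 32*(-1/105) = 5 + 32/105 = 557/105)
w(56 + 111, -93) - 1*27397 = 557/105 - 1*27397 = 557/105 - 27397 = -2876128/105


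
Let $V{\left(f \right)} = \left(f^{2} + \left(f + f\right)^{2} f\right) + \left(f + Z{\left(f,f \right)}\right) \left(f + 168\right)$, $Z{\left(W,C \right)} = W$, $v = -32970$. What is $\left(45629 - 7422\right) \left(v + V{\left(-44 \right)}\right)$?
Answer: $-14621131174$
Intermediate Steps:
$V{\left(f \right)} = f^{2} + 4 f^{3} + 2 f \left(168 + f\right)$ ($V{\left(f \right)} = \left(f^{2} + \left(f + f\right)^{2} f\right) + \left(f + f\right) \left(f + 168\right) = \left(f^{2} + \left(2 f\right)^{2} f\right) + 2 f \left(168 + f\right) = \left(f^{2} + 4 f^{2} f\right) + 2 f \left(168 + f\right) = \left(f^{2} + 4 f^{3}\right) + 2 f \left(168 + f\right) = f^{2} + 4 f^{3} + 2 f \left(168 + f\right)$)
$\left(45629 - 7422\right) \left(v + V{\left(-44 \right)}\right) = \left(45629 - 7422\right) \left(-32970 - 44 \left(336 + 3 \left(-44\right) + 4 \left(-44\right)^{2}\right)\right) = 38207 \left(-32970 - 44 \left(336 - 132 + 4 \cdot 1936\right)\right) = 38207 \left(-32970 - 44 \left(336 - 132 + 7744\right)\right) = 38207 \left(-32970 - 349712\right) = 38207 \left(-382682\right) = -14621131174$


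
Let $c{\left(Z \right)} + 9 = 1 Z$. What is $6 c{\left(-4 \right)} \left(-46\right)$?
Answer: $3588$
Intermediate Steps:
$c{\left(Z \right)} = -9 + Z$ ($c{\left(Z \right)} = -9 + 1 Z = -9 + Z$)
$6 c{\left(-4 \right)} \left(-46\right) = 6 \left(-9 - 4\right) \left(-46\right) = 6 \left(-13\right) \left(-46\right) = \left(-78\right) \left(-46\right) = 3588$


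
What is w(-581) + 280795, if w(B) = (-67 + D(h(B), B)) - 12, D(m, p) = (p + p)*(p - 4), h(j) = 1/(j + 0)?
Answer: 960486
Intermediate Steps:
h(j) = 1/j
D(m, p) = 2*p*(-4 + p) (D(m, p) = (2*p)*(-4 + p) = 2*p*(-4 + p))
w(B) = -79 + 2*B*(-4 + B) (w(B) = (-67 + 2*B*(-4 + B)) - 12 = -79 + 2*B*(-4 + B))
w(-581) + 280795 = (-79 + 2*(-581)*(-4 - 581)) + 280795 = (-79 + 2*(-581)*(-585)) + 280795 = (-79 + 679770) + 280795 = 679691 + 280795 = 960486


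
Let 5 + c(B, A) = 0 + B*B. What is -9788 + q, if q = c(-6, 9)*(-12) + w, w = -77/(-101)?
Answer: -1026083/101 ≈ -10159.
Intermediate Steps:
c(B, A) = -5 + B**2 (c(B, A) = -5 + (0 + B*B) = -5 + (0 + B**2) = -5 + B**2)
w = 77/101 (w = -77*(-1/101) = 77/101 ≈ 0.76238)
q = -37495/101 (q = (-5 + (-6)**2)*(-12) + 77/101 = (-5 + 36)*(-12) + 77/101 = 31*(-12) + 77/101 = -372 + 77/101 = -37495/101 ≈ -371.24)
-9788 + q = -9788 - 37495/101 = -1026083/101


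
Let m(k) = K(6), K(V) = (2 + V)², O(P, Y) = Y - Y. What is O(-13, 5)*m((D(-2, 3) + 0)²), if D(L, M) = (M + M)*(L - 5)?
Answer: 0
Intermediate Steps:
O(P, Y) = 0
D(L, M) = 2*M*(-5 + L) (D(L, M) = (2*M)*(-5 + L) = 2*M*(-5 + L))
m(k) = 64 (m(k) = (2 + 6)² = 8² = 64)
O(-13, 5)*m((D(-2, 3) + 0)²) = 0*64 = 0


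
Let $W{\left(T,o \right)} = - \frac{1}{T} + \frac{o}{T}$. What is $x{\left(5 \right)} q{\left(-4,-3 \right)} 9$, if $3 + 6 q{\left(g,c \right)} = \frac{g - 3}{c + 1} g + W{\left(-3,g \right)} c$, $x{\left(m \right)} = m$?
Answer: $-165$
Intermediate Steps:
$q{\left(g,c \right)} = - \frac{1}{2} + \frac{c \left(\frac{1}{3} - \frac{g}{3}\right)}{6} + \frac{g \left(-3 + g\right)}{6 \left(1 + c\right)}$ ($q{\left(g,c \right)} = - \frac{1}{2} + \frac{\frac{g - 3}{c + 1} g + \frac{-1 + g}{-3} c}{6} = - \frac{1}{2} + \frac{\frac{-3 + g}{1 + c} g + - \frac{-1 + g}{3} c}{6} = - \frac{1}{2} + \frac{\frac{-3 + g}{1 + c} g + \left(\frac{1}{3} - \frac{g}{3}\right) c}{6} = - \frac{1}{2} + \frac{\frac{g \left(-3 + g\right)}{1 + c} + c \left(\frac{1}{3} - \frac{g}{3}\right)}{6} = - \frac{1}{2} + \frac{c \left(\frac{1}{3} - \frac{g}{3}\right) + \frac{g \left(-3 + g\right)}{1 + c}}{6} = - \frac{1}{2} + \left(\frac{c \left(\frac{1}{3} - \frac{g}{3}\right)}{6} + \frac{g \left(-3 + g\right)}{6 \left(1 + c\right)}\right) = - \frac{1}{2} + \frac{c \left(\frac{1}{3} - \frac{g}{3}\right)}{6} + \frac{g \left(-3 + g\right)}{6 \left(1 + c\right)}$)
$x{\left(5 \right)} q{\left(-4,-3 \right)} 9 = 5 \frac{-9 - -27 - -36 + 3 \left(-4\right)^{2} - 3 \left(1 - -4\right) + \left(-3\right)^{2} \left(1 - -4\right)}{18 \left(1 - 3\right)} 9 = 5 \frac{-9 + 27 + 36 + 3 \cdot 16 - 3 \left(1 + 4\right) + 9 \left(1 + 4\right)}{18 \left(-2\right)} 9 = 5 \cdot \frac{1}{18} \left(- \frac{1}{2}\right) \left(-9 + 27 + 36 + 48 - 15 + 9 \cdot 5\right) 9 = 5 \cdot \frac{1}{18} \left(- \frac{1}{2}\right) \left(-9 + 27 + 36 + 48 - 15 + 45\right) 9 = 5 \cdot \frac{1}{18} \left(- \frac{1}{2}\right) 132 \cdot 9 = 5 \left(- \frac{11}{3}\right) 9 = \left(- \frac{55}{3}\right) 9 = -165$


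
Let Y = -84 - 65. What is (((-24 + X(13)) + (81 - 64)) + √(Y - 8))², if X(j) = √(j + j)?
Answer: (-7 + √26 + I*√157)² ≈ -153.39 - 47.638*I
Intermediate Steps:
Y = -149
X(j) = √2*√j (X(j) = √(2*j) = √2*√j)
(((-24 + X(13)) + (81 - 64)) + √(Y - 8))² = (((-24 + √2*√13) + (81 - 64)) + √(-149 - 8))² = (((-24 + √26) + 17) + √(-157))² = ((-7 + √26) + I*√157)² = (-7 + √26 + I*√157)²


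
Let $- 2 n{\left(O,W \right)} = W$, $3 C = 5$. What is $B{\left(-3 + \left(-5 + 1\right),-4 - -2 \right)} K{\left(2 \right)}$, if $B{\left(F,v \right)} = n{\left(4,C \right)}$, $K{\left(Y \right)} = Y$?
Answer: $- \frac{5}{3} \approx -1.6667$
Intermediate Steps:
$C = \frac{5}{3}$ ($C = \frac{1}{3} \cdot 5 = \frac{5}{3} \approx 1.6667$)
$n{\left(O,W \right)} = - \frac{W}{2}$
$B{\left(F,v \right)} = - \frac{5}{6}$ ($B{\left(F,v \right)} = \left(- \frac{1}{2}\right) \frac{5}{3} = - \frac{5}{6}$)
$B{\left(-3 + \left(-5 + 1\right),-4 - -2 \right)} K{\left(2 \right)} = \left(- \frac{5}{6}\right) 2 = - \frac{5}{3}$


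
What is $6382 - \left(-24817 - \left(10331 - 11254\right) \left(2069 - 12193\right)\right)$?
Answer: $9375651$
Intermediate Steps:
$6382 - \left(-24817 - \left(10331 - 11254\right) \left(2069 - 12193\right)\right) = 6382 + \left(\left(-923\right) \left(-10124\right) + 24817\right) = 6382 + \left(9344452 + 24817\right) = 6382 + 9369269 = 9375651$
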